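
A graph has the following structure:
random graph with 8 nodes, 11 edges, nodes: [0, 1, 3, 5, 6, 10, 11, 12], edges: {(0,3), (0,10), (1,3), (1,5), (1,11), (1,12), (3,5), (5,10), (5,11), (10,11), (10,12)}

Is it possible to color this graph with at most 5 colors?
A valid 5-coloring: color 1: [1, 6, 10]; color 2: [0, 5, 12]; color 3: [3, 11].
(χ(G) = 3 ≤ 5.)

Yes, G is 5-colorable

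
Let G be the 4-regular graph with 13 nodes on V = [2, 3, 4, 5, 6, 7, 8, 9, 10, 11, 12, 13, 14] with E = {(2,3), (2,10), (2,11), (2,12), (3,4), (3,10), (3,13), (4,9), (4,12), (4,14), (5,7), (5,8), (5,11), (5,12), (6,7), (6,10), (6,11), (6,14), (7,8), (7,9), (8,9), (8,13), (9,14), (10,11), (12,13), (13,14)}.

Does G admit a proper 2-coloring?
No, G is not 2-colorable

The clique on vertices [2, 10, 11] has size 3 > 2, so it alone needs 3 colors.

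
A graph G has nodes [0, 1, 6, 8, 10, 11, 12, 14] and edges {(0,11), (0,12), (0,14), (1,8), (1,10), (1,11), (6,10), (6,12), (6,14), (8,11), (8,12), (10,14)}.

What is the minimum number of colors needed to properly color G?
χ(G) = 3

Clique number ω(G) = 3 (lower bound: χ ≥ ω).
The clique on [1, 8, 11] has size 3, forcing χ ≥ 3, and the coloring below uses 3 colors, so χ(G) = 3.
A valid 3-coloring: color 1: [10, 11, 12]; color 2: [8, 14]; color 3: [0, 1, 6].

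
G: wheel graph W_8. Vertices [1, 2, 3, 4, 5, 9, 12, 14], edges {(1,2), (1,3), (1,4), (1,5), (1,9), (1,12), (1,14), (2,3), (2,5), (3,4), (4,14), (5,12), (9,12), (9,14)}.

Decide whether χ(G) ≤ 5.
A valid 5-coloring: color 1: [1]; color 2: [3, 5, 14]; color 3: [2, 4, 9]; color 4: [12].
(χ(G) = 4 ≤ 5.)

Yes, G is 5-colorable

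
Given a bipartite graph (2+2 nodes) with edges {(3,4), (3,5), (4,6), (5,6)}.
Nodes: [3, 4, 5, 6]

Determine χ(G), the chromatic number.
Clique number ω(G) = 2 (lower bound: χ ≥ ω).
The graph is bipartite (no odd cycle), so 2 colors suffice: χ(G) = 2.
A valid 2-coloring: color 1: [4, 5]; color 2: [3, 6].

χ(G) = 2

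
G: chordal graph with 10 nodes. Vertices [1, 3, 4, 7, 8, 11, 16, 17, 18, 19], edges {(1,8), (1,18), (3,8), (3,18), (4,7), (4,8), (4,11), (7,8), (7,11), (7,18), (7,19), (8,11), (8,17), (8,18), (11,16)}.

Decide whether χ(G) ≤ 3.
The clique on vertices [4, 7, 8, 11] has size 4 > 3, so it alone needs 4 colors.

No, G is not 3-colorable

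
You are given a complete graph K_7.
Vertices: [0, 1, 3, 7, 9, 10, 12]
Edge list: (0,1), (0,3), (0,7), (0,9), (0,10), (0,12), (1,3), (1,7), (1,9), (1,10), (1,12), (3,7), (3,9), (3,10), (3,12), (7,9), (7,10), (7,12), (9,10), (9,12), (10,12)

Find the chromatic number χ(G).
χ(G) = 7

Clique number ω(G) = 7 (lower bound: χ ≥ ω).
The clique on [0, 1, 3, 7, 9, 10, 12] has size 7, forcing χ ≥ 7, and the coloring below uses 7 colors, so χ(G) = 7.
A valid 7-coloring: color 1: [7]; color 2: [9]; color 3: [10]; color 4: [1]; color 5: [3]; color 6: [12]; color 7: [0].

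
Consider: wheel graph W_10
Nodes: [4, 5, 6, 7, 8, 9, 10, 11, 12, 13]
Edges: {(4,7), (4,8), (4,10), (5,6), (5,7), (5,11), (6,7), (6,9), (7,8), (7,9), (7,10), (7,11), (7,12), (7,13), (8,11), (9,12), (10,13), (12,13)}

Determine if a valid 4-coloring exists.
A valid 4-coloring: color 1: [7]; color 2: [4, 5, 9, 13]; color 3: [6, 10, 11, 12]; color 4: [8].
(χ(G) = 4 ≤ 4.)

Yes, G is 4-colorable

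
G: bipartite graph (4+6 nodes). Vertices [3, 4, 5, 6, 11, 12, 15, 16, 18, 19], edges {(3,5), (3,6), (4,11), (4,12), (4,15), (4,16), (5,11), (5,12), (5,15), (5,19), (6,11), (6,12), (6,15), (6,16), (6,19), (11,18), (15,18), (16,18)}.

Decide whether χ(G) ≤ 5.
Yes, G is 5-colorable

A valid 5-coloring: color 1: [4, 5, 6, 18]; color 2: [3, 11, 12, 15, 16, 19].
(χ(G) = 2 ≤ 5.)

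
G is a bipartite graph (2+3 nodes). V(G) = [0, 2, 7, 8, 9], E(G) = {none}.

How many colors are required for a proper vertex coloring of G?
Clique number ω(G) = 1 (lower bound: χ ≥ ω).
The graph has no edges, so one color suffices: χ(G) = 1.
A valid 1-coloring: color 1: [0, 2, 7, 8, 9].

χ(G) = 1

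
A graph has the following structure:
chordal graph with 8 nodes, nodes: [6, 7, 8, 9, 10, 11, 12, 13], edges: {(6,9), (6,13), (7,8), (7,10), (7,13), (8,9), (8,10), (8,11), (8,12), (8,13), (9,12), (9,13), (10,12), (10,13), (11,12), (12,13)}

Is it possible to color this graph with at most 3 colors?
The clique on vertices [8, 9, 12, 13] has size 4 > 3, so it alone needs 4 colors.

No, G is not 3-colorable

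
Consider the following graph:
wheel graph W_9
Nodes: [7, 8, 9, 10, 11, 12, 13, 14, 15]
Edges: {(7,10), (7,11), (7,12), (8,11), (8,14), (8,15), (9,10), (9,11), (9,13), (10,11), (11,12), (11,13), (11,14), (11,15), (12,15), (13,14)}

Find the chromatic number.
Clique number ω(G) = 3 (lower bound: χ ≥ ω).
The clique on [7, 10, 11] has size 3, forcing χ ≥ 3, and the coloring below uses 3 colors, so χ(G) = 3.
A valid 3-coloring: color 1: [11]; color 2: [7, 9, 14, 15]; color 3: [8, 10, 12, 13].

χ(G) = 3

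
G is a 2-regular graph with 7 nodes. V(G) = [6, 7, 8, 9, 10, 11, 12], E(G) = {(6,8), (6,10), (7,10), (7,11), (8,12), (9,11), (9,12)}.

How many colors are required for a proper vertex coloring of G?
χ(G) = 3

Clique number ω(G) = 2 (lower bound: χ ≥ ω).
Odd cycle [9, 11, 7, 10, 6, 8, 12] needs 3 colors (χ ≥ 3).
The coloring below uses 3 colors, so χ(G) = 3.
A valid 3-coloring: color 1: [7, 8, 9]; color 2: [6, 11, 12]; color 3: [10].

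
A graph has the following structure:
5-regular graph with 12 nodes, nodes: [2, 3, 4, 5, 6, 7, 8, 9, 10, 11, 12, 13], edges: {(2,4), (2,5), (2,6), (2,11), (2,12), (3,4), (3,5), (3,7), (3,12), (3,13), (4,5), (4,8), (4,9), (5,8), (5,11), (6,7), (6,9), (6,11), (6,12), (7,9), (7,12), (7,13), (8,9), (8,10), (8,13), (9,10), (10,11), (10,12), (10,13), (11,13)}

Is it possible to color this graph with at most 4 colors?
Yes, G is 4-colorable

A valid 4-coloring: color 1: [4, 11, 12]; color 2: [3, 6, 10]; color 3: [5, 9, 13]; color 4: [2, 7, 8].
(χ(G) = 4 ≤ 4.)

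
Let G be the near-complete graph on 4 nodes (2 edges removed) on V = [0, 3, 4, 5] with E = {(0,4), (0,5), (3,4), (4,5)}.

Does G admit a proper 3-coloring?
Yes, G is 3-colorable

A valid 3-coloring: color 1: [4]; color 2: [3, 5]; color 3: [0].
(χ(G) = 3 ≤ 3.)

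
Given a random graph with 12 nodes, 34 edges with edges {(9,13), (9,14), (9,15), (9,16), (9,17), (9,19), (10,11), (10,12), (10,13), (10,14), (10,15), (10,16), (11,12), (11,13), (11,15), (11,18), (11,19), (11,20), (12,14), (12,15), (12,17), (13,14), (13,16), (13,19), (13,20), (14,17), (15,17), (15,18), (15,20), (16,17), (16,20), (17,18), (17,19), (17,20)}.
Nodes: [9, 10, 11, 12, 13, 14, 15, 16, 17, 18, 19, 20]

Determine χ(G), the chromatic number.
χ(G) = 4

Clique number ω(G) = 4 (lower bound: χ ≥ ω).
The clique on [10, 11, 12, 15] has size 4, forcing χ ≥ 4, and the coloring below uses 4 colors, so χ(G) = 4.
A valid 4-coloring: color 1: [11, 17]; color 2: [14, 15, 16, 19]; color 3: [9, 10, 18, 20]; color 4: [12, 13].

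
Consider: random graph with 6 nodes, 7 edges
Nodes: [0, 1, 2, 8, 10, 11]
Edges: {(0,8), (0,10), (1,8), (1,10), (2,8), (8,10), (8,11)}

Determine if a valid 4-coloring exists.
A valid 4-coloring: color 1: [8]; color 2: [2, 10, 11]; color 3: [0, 1].
(χ(G) = 3 ≤ 4.)

Yes, G is 4-colorable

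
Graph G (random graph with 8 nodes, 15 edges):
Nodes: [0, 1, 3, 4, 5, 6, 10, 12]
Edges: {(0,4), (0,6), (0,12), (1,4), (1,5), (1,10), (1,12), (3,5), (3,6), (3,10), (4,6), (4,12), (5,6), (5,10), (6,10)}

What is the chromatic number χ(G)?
χ(G) = 4

Clique number ω(G) = 4 (lower bound: χ ≥ ω).
The clique on [3, 5, 6, 10] has size 4, forcing χ ≥ 4, and the coloring below uses 4 colors, so χ(G) = 4.
A valid 4-coloring: color 1: [1, 6]; color 2: [0, 10]; color 3: [5, 12]; color 4: [3, 4].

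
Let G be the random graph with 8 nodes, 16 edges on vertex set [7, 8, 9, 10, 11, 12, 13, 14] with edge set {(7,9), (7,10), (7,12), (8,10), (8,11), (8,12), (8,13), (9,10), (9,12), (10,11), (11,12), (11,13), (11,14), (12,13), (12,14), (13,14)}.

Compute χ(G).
χ(G) = 4

Clique number ω(G) = 4 (lower bound: χ ≥ ω).
The clique on [8, 11, 12, 13] has size 4, forcing χ ≥ 4, and the coloring below uses 4 colors, so χ(G) = 4.
A valid 4-coloring: color 1: [10, 12]; color 2: [9, 11]; color 3: [7, 13]; color 4: [8, 14].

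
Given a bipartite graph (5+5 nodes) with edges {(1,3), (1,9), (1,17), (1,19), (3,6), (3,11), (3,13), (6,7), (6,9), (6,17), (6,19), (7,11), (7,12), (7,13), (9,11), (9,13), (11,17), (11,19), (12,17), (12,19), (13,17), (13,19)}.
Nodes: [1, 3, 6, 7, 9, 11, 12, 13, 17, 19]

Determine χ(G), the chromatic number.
Clique number ω(G) = 2 (lower bound: χ ≥ ω).
The graph is bipartite (no odd cycle), so 2 colors suffice: χ(G) = 2.
A valid 2-coloring: color 1: [1, 6, 11, 12, 13]; color 2: [3, 7, 9, 17, 19].

χ(G) = 2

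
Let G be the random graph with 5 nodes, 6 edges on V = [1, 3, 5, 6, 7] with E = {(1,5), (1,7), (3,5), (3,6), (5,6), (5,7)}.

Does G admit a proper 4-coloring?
A valid 4-coloring: color 1: [5]; color 2: [3, 7]; color 3: [1, 6].
(χ(G) = 3 ≤ 4.)

Yes, G is 4-colorable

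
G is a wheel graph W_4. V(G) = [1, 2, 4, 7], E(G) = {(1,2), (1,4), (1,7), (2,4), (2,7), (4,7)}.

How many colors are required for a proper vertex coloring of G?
Clique number ω(G) = 4 (lower bound: χ ≥ ω).
The clique on [1, 2, 4, 7] has size 4, forcing χ ≥ 4, and the coloring below uses 4 colors, so χ(G) = 4.
A valid 4-coloring: color 1: [4]; color 2: [2]; color 3: [1]; color 4: [7].

χ(G) = 4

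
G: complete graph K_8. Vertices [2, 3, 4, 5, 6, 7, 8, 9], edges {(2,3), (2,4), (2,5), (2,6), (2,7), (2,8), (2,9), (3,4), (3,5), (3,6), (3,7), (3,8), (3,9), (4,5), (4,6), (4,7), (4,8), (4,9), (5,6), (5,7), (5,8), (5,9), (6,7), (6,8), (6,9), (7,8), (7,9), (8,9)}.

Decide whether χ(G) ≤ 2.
No, G is not 2-colorable

The clique on vertices [2, 3, 4, 5, 6, 7, 8, 9] has size 8 > 2, so it alone needs 8 colors.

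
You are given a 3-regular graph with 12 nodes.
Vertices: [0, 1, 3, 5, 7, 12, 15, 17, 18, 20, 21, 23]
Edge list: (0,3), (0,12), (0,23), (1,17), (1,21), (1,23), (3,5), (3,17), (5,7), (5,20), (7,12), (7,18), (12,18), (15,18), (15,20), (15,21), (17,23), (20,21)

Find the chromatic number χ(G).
χ(G) = 3

Clique number ω(G) = 3 (lower bound: χ ≥ ω).
The clique on [1, 17, 23] has size 3, forcing χ ≥ 3, and the coloring below uses 3 colors, so χ(G) = 3.
A valid 3-coloring: color 1: [3, 12, 15, 23]; color 2: [0, 5, 17, 18, 21]; color 3: [1, 7, 20].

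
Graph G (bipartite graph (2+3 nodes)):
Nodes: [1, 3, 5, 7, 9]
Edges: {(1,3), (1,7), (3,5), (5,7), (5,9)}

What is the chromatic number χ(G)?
χ(G) = 2

Clique number ω(G) = 2 (lower bound: χ ≥ ω).
The graph is bipartite (no odd cycle), so 2 colors suffice: χ(G) = 2.
A valid 2-coloring: color 1: [1, 5]; color 2: [3, 7, 9].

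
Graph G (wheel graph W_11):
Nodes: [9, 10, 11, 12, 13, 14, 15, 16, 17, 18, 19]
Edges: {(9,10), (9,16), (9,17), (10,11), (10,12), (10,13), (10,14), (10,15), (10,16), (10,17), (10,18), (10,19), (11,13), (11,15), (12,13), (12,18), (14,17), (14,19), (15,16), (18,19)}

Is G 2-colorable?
No, G is not 2-colorable

The clique on vertices [9, 10, 16] has size 3 > 2, so it alone needs 3 colors.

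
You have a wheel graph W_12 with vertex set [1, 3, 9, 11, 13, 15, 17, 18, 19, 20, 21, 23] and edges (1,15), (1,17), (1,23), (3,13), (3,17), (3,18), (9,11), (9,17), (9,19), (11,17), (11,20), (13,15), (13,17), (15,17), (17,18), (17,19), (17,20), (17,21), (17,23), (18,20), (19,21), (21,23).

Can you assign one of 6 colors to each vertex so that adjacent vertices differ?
Yes, G is 6-colorable

A valid 6-coloring: color 1: [17]; color 2: [11, 15, 18, 19, 23]; color 3: [1, 9, 13, 20, 21]; color 4: [3].
(χ(G) = 4 ≤ 6.)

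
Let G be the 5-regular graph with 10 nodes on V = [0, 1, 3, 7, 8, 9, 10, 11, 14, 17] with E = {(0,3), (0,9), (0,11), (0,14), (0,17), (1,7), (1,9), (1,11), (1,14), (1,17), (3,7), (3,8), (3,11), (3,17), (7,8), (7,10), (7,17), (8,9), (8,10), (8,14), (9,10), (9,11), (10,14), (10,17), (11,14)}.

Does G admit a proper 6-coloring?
A valid 6-coloring: color 1: [1, 3, 10]; color 2: [9, 14, 17]; color 3: [0, 7]; color 4: [8, 11].
(χ(G) = 4 ≤ 6.)

Yes, G is 6-colorable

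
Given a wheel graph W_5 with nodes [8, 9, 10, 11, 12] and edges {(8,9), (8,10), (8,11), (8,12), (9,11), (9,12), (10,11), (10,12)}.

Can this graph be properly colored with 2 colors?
The clique on vertices [8, 9, 11] has size 3 > 2, so it alone needs 3 colors.

No, G is not 2-colorable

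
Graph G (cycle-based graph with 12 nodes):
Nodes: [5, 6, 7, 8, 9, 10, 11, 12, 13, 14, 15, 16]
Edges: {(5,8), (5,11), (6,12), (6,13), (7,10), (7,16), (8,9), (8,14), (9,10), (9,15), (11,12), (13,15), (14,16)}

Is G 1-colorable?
No, G is not 1-colorable

Edge (6,12) forces its endpoints to differ, so 1 color is not enough.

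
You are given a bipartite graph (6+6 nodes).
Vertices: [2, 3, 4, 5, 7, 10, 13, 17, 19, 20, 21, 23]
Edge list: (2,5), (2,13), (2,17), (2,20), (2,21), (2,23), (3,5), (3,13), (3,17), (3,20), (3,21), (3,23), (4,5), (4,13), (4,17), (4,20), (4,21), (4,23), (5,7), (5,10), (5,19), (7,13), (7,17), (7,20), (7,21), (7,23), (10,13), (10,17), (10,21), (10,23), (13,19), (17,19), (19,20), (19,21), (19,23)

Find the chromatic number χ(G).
χ(G) = 2

Clique number ω(G) = 2 (lower bound: χ ≥ ω).
The graph is bipartite (no odd cycle), so 2 colors suffice: χ(G) = 2.
A valid 2-coloring: color 1: [5, 13, 17, 20, 21, 23]; color 2: [2, 3, 4, 7, 10, 19].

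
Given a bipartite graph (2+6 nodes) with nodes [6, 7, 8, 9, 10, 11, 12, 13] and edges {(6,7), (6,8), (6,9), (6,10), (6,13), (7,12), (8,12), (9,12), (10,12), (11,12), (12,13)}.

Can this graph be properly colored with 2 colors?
Yes, G is 2-colorable

A valid 2-coloring: color 1: [6, 12]; color 2: [7, 8, 9, 10, 11, 13].
(χ(G) = 2 ≤ 2.)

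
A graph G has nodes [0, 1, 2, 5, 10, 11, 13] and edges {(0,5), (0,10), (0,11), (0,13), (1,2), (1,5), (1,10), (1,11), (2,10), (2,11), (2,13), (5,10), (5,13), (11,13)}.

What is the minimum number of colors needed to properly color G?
Clique number ω(G) = 3 (lower bound: χ ≥ ω).
Suppose a proper 3-coloring c exists. The clique [0, 5, 10] takes 3 distinct colors; by symmetry let c(0) = 1, c(5) = 2, c(10) = 3.
- Vertex 1: neighbors [5, 10] already have colors [2, 3] ⇒ c(1) = 1.
- Vertex 2: neighbors [1, 10] already have colors [1, 3] ⇒ c(2) = 2.
- Vertex 11: neighbors [0, 2] already have colors [1, 2] ⇒ c(11) = 3.
- Vertex 13: neighbors [0, 2, 11] already have colors [1, 2, 3] — all 3 colors blocked. Contradiction.
The forced assignments end in a contradiction, so G has no proper 3-coloring (χ ≥ 4).
The coloring below uses 4 colors, so χ(G) = 4.
A valid 4-coloring: color 1: [1, 13]; color 2: [5, 11]; color 3: [0, 2]; color 4: [10].

χ(G) = 4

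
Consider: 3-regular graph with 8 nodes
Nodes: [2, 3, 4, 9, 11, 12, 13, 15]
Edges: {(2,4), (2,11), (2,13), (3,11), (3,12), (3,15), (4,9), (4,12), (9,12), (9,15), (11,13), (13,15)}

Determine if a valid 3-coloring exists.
A valid 3-coloring: color 1: [2, 3, 9]; color 2: [4, 11, 15]; color 3: [12, 13].
(χ(G) = 3 ≤ 3.)

Yes, G is 3-colorable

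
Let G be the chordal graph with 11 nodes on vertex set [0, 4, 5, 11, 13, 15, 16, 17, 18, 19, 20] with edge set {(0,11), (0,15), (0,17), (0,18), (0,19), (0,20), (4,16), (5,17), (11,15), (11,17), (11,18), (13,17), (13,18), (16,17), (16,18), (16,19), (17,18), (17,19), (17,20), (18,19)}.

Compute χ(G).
χ(G) = 4

Clique number ω(G) = 4 (lower bound: χ ≥ ω).
The clique on [0, 11, 17, 18] has size 4, forcing χ ≥ 4, and the coloring below uses 4 colors, so χ(G) = 4.
A valid 4-coloring: color 1: [4, 15, 17]; color 2: [5, 18, 20]; color 3: [0, 13, 16]; color 4: [11, 19].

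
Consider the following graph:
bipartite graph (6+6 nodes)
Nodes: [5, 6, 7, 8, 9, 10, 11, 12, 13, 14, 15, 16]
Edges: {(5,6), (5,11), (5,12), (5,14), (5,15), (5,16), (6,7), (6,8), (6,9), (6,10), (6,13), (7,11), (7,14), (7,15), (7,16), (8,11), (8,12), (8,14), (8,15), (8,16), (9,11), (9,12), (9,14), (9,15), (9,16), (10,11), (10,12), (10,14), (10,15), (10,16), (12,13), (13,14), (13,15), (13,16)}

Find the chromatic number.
χ(G) = 2

Clique number ω(G) = 2 (lower bound: χ ≥ ω).
The graph is bipartite (no odd cycle), so 2 colors suffice: χ(G) = 2.
A valid 2-coloring: color 1: [5, 7, 8, 9, 10, 13]; color 2: [6, 11, 12, 14, 15, 16].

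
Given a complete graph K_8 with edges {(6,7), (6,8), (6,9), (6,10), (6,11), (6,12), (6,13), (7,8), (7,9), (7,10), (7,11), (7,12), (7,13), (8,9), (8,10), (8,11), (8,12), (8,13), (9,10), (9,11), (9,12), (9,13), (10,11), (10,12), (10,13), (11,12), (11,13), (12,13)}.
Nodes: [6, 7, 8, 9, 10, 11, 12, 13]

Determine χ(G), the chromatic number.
Clique number ω(G) = 8 (lower bound: χ ≥ ω).
The clique on [6, 7, 8, 9, 10, 11, 12, 13] has size 8, forcing χ ≥ 8, and the coloring below uses 8 colors, so χ(G) = 8.
A valid 8-coloring: color 1: [12]; color 2: [8]; color 3: [6]; color 4: [10]; color 5: [13]; color 6: [9]; color 7: [7]; color 8: [11].

χ(G) = 8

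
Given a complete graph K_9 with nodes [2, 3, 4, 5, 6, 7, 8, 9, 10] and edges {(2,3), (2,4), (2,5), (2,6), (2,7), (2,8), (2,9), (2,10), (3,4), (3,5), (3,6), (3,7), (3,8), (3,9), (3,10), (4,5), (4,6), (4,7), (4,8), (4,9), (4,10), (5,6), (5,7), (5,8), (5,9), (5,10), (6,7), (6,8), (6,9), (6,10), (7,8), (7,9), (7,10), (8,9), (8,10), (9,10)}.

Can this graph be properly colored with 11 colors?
Yes, G is 11-colorable

A valid 11-coloring: color 1: [9]; color 2: [8]; color 3: [7]; color 4: [3]; color 5: [2]; color 6: [6]; color 7: [10]; color 8: [4]; color 9: [5].
(χ(G) = 9 ≤ 11.)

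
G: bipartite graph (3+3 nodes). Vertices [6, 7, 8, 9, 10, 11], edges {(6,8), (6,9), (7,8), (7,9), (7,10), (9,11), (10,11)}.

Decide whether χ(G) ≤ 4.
A valid 4-coloring: color 1: [6, 7, 11]; color 2: [8, 9, 10].
(χ(G) = 2 ≤ 4.)

Yes, G is 4-colorable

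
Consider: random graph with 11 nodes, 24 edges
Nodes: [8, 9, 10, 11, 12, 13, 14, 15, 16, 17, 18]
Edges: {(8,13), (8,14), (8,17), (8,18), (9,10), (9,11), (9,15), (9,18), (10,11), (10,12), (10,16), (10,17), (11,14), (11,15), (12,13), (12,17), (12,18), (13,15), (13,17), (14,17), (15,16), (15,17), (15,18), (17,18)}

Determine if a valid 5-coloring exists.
A valid 5-coloring: color 1: [9, 16, 17]; color 2: [10, 14, 15]; color 3: [11, 13, 18]; color 4: [8, 12].
(χ(G) = 4 ≤ 5.)

Yes, G is 5-colorable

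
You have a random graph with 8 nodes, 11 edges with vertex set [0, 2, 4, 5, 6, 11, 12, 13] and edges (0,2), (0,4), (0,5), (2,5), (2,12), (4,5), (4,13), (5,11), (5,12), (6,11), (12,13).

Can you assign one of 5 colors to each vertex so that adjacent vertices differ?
Yes, G is 5-colorable

A valid 5-coloring: color 1: [5, 6, 13]; color 2: [0, 11, 12]; color 3: [2, 4].
(χ(G) = 3 ≤ 5.)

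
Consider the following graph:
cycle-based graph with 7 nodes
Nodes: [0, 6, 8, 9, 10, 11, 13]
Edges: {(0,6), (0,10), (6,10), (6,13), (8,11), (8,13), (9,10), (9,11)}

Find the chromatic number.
Clique number ω(G) = 3 (lower bound: χ ≥ ω).
The clique on [0, 6, 10] has size 3, forcing χ ≥ 3, and the coloring below uses 3 colors, so χ(G) = 3.
A valid 3-coloring: color 1: [6, 8, 9]; color 2: [10, 11, 13]; color 3: [0].

χ(G) = 3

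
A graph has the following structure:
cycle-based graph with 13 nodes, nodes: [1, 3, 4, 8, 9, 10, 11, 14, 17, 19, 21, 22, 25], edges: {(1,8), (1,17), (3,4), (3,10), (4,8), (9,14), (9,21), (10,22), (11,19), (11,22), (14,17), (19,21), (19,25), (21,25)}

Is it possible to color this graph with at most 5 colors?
Yes, G is 5-colorable

A valid 5-coloring: color 1: [3, 8, 9, 17, 19, 22]; color 2: [1, 4, 10, 11, 14, 21]; color 3: [25].
(χ(G) = 3 ≤ 5.)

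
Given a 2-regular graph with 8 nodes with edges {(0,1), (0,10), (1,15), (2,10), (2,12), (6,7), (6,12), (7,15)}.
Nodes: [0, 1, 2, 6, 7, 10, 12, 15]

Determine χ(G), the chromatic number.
χ(G) = 2

Clique number ω(G) = 2 (lower bound: χ ≥ ω).
The graph is bipartite (no odd cycle), so 2 colors suffice: χ(G) = 2.
A valid 2-coloring: color 1: [1, 7, 10, 12]; color 2: [0, 2, 6, 15].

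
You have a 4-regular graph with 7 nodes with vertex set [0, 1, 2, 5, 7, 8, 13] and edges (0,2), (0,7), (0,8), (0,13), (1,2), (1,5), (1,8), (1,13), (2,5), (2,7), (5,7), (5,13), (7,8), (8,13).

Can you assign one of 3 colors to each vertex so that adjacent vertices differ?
No, G is not 3-colorable

Suppose a proper 3-coloring c exists. The clique [0, 2, 7] takes 3 distinct colors; by symmetry let c(0) = 1, c(2) = 2, c(7) = 3.
- Vertex 5: neighbors [2, 7] already have colors [2, 3] ⇒ c(5) = 1.
- Vertex 1: neighbors [5, 2] already have colors [1, 2] ⇒ c(1) = 3.
- Vertex 8: neighbors [0, 1] already have colors [1, 3] ⇒ c(8) = 2.
- Vertex 13: neighbors [0, 8, 1] already have colors [1, 2, 3] — all 3 colors blocked. Contradiction.
The forced assignments end in a contradiction, so G has no proper 3-coloring (χ ≥ 4).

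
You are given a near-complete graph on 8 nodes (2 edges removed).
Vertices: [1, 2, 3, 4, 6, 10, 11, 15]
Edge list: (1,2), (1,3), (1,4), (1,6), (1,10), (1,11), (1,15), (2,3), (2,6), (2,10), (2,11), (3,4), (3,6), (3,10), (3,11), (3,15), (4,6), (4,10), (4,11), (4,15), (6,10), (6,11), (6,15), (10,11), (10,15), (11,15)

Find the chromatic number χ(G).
χ(G) = 7

Clique number ω(G) = 7 (lower bound: χ ≥ ω).
The clique on [1, 3, 4, 6, 10, 11, 15] has size 7, forcing χ ≥ 7, and the coloring below uses 7 colors, so χ(G) = 7.
A valid 7-coloring: color 1: [6]; color 2: [11]; color 3: [3]; color 4: [10]; color 5: [1]; color 6: [2, 15]; color 7: [4].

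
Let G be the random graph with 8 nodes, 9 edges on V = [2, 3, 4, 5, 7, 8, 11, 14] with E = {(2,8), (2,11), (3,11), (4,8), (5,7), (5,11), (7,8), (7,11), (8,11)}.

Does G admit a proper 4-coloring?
A valid 4-coloring: color 1: [4, 11, 14]; color 2: [3, 5, 8]; color 3: [2, 7].
(χ(G) = 3 ≤ 4.)

Yes, G is 4-colorable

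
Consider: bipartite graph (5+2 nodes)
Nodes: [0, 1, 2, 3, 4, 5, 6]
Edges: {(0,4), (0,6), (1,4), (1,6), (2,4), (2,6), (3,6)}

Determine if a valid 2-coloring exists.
A valid 2-coloring: color 1: [4, 5, 6]; color 2: [0, 1, 2, 3].
(χ(G) = 2 ≤ 2.)

Yes, G is 2-colorable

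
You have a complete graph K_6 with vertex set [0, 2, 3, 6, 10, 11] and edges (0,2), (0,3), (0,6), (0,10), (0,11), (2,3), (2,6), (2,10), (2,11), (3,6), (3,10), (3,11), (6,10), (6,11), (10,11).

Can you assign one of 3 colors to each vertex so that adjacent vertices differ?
The clique on vertices [0, 2, 3, 6, 10, 11] has size 6 > 3, so it alone needs 6 colors.

No, G is not 3-colorable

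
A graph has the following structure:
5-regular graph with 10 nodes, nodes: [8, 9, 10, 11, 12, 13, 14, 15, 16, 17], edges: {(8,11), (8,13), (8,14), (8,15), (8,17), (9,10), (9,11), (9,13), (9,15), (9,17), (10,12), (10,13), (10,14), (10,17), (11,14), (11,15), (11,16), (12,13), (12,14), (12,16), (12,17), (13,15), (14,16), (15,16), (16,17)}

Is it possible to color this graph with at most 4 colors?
A valid 4-coloring: color 1: [8, 9, 12]; color 2: [10, 11]; color 3: [14, 15, 17]; color 4: [13, 16].
(χ(G) = 4 ≤ 4.)

Yes, G is 4-colorable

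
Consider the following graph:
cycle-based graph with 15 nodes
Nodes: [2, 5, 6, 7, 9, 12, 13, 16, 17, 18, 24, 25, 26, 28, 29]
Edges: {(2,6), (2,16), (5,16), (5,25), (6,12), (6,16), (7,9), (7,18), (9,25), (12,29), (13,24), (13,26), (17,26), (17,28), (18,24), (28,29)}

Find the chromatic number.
Clique number ω(G) = 3 (lower bound: χ ≥ ω).
The clique on [2, 6, 16] has size 3, forcing χ ≥ 3, and the coloring below uses 3 colors, so χ(G) = 3.
A valid 3-coloring: color 1: [7, 12, 16, 24, 25, 26, 28]; color 2: [5, 6, 9, 13, 17, 18, 29]; color 3: [2].

χ(G) = 3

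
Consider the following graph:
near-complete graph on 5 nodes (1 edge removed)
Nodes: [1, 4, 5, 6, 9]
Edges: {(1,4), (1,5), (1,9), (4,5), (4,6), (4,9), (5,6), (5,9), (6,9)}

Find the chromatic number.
Clique number ω(G) = 4 (lower bound: χ ≥ ω).
The clique on [1, 4, 5, 9] has size 4, forcing χ ≥ 4, and the coloring below uses 4 colors, so χ(G) = 4.
A valid 4-coloring: color 1: [4]; color 2: [9]; color 3: [5]; color 4: [1, 6].

χ(G) = 4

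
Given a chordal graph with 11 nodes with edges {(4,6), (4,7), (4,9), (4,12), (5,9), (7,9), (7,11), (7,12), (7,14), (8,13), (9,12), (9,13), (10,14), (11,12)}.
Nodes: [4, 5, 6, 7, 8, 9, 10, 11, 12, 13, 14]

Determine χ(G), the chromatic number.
Clique number ω(G) = 4 (lower bound: χ ≥ ω).
The clique on [4, 7, 9, 12] has size 4, forcing χ ≥ 4, and the coloring below uses 4 colors, so χ(G) = 4.
A valid 4-coloring: color 1: [5, 6, 7, 10, 13]; color 2: [8, 9, 11, 14]; color 3: [4]; color 4: [12].

χ(G) = 4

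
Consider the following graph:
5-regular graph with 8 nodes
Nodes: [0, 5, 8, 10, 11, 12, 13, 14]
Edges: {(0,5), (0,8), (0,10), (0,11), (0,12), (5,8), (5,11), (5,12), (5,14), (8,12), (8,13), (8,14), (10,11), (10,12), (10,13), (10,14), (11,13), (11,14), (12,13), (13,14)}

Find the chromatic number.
Clique number ω(G) = 4 (lower bound: χ ≥ ω).
The clique on [0, 5, 8, 12] has size 4, forcing χ ≥ 4, and the coloring below uses 4 colors, so χ(G) = 4.
A valid 4-coloring: color 1: [8, 11]; color 2: [5, 10]; color 3: [12, 14]; color 4: [0, 13].

χ(G) = 4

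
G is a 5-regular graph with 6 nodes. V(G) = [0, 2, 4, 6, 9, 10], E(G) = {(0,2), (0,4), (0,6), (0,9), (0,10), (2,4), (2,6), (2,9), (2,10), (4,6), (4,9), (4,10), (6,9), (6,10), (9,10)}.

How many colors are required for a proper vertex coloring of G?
Clique number ω(G) = 6 (lower bound: χ ≥ ω).
The clique on [0, 2, 4, 6, 9, 10] has size 6, forcing χ ≥ 6, and the coloring below uses 6 colors, so χ(G) = 6.
A valid 6-coloring: color 1: [6]; color 2: [0]; color 3: [2]; color 4: [9]; color 5: [10]; color 6: [4].

χ(G) = 6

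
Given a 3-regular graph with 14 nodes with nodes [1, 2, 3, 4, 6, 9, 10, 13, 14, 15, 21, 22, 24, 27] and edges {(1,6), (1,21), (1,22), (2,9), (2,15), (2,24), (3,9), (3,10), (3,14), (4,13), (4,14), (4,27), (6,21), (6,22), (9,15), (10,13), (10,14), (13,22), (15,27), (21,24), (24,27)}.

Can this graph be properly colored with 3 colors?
Yes, G is 3-colorable

A valid 3-coloring: color 1: [2, 3, 4, 21, 22]; color 2: [1, 10, 15, 24]; color 3: [6, 9, 13, 14, 27].
(χ(G) = 3 ≤ 3.)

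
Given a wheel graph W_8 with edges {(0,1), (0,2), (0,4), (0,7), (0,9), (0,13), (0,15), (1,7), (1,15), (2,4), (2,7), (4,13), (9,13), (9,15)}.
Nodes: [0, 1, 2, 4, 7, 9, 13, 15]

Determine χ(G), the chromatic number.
Clique number ω(G) = 3 (lower bound: χ ≥ ω).
Odd cycle [4, 13, 9, 15, 1, 7, 2] needs 3 colors (χ ≥ 3).
Vertex 0 is adjacent to every vertex of [1, 2, 4, 7, 9, 13, 15], which already need 3 colors among themselves, so 0 needs a new color (χ ≥ 4).
The coloring below uses 4 colors, so χ(G) = 4.
A valid 4-coloring: color 1: [0]; color 2: [4, 7, 9]; color 3: [2, 13, 15]; color 4: [1].

χ(G) = 4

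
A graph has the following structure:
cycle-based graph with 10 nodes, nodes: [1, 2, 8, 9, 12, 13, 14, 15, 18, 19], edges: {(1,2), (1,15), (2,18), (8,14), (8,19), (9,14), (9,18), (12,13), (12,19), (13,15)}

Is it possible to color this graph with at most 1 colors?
No, G is not 1-colorable

Edge (1,2) forces its endpoints to differ, so 1 color is not enough.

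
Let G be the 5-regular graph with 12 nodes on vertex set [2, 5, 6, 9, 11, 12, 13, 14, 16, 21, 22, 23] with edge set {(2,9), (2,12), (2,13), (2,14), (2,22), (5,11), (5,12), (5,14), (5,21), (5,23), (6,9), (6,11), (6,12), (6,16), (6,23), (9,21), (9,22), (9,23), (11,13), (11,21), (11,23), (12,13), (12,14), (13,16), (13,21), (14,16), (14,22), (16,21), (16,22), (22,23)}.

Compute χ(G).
χ(G) = 4

Clique number ω(G) = 3 (lower bound: χ ≥ ω).
Suppose a proper 3-coloring c exists. The clique [2, 9, 22] takes 3 distinct colors; by symmetry let c(2) = 1, c(9) = 2, c(22) = 3.
- Vertex 14: neighbors [2, 22] already have colors [1, 3] ⇒ c(14) = 2.
- Vertex 12: neighbors [2, 14] already have colors [1, 2] ⇒ c(12) = 3.
- Vertex 5: neighbors [14, 12] already have colors [2, 3] ⇒ c(5) = 1.
- Vertex 23: neighbors [5, 9, 22] already have colors [1, 2, 3] — all 3 colors blocked. Contradiction.
The forced assignments end in a contradiction, so G has no proper 3-coloring (χ ≥ 4).
The coloring below uses 4 colors, so χ(G) = 4.
A valid 4-coloring: color 1: [5, 6, 13, 22]; color 2: [2, 16, 23]; color 3: [9, 11, 14]; color 4: [12, 21].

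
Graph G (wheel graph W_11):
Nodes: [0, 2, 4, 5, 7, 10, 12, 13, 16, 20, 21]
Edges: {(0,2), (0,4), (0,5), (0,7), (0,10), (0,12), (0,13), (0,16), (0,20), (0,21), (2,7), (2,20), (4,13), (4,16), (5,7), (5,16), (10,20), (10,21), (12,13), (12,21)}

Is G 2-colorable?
No, G is not 2-colorable

The clique on vertices [0, 2, 20] has size 3 > 2, so it alone needs 3 colors.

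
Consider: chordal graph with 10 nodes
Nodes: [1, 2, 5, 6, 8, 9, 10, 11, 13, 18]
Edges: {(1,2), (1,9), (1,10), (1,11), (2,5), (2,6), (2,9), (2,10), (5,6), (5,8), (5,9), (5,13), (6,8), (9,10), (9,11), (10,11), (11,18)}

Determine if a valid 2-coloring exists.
The clique on vertices [1, 2, 9, 10] has size 4 > 2, so it alone needs 4 colors.

No, G is not 2-colorable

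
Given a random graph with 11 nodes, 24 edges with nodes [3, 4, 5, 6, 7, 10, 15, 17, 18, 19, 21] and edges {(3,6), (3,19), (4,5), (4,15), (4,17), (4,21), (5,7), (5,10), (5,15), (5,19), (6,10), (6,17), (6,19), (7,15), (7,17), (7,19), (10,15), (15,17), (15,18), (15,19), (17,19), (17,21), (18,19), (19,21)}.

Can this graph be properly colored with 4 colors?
Yes, G is 4-colorable

A valid 4-coloring: color 1: [4, 10, 19]; color 2: [6, 15, 21]; color 3: [3, 5, 17, 18]; color 4: [7].
(χ(G) = 4 ≤ 4.)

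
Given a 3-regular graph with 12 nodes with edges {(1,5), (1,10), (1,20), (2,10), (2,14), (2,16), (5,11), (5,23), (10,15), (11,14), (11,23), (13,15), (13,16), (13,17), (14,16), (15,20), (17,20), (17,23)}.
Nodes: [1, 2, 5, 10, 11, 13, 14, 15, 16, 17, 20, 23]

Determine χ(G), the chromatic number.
χ(G) = 3

Clique number ω(G) = 3 (lower bound: χ ≥ ω).
The clique on [2, 14, 16] has size 3, forcing χ ≥ 3, and the coloring below uses 3 colors, so χ(G) = 3.
A valid 3-coloring: color 1: [1, 2, 11, 15, 17]; color 2: [5, 10, 16, 20]; color 3: [13, 14, 23].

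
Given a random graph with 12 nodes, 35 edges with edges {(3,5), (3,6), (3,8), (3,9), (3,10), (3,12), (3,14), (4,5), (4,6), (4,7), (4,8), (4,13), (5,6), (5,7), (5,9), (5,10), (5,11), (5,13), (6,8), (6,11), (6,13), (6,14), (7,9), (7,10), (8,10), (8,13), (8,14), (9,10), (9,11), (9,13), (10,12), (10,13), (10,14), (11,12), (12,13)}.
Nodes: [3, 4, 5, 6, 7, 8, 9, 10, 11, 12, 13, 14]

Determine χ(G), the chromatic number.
χ(G) = 4

Clique number ω(G) = 4 (lower bound: χ ≥ ω).
The clique on [3, 8, 10, 14] has size 4, forcing χ ≥ 4, and the coloring below uses 4 colors, so χ(G) = 4.
A valid 4-coloring: color 1: [6, 10]; color 2: [5, 8, 12]; color 3: [3, 7, 11, 13]; color 4: [4, 9, 14].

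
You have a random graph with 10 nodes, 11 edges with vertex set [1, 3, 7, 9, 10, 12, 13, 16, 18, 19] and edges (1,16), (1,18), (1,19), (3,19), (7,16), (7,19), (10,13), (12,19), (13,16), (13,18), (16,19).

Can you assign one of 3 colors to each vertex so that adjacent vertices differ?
Yes, G is 3-colorable

A valid 3-coloring: color 1: [9, 13, 19]; color 2: [3, 10, 12, 16, 18]; color 3: [1, 7].
(χ(G) = 3 ≤ 3.)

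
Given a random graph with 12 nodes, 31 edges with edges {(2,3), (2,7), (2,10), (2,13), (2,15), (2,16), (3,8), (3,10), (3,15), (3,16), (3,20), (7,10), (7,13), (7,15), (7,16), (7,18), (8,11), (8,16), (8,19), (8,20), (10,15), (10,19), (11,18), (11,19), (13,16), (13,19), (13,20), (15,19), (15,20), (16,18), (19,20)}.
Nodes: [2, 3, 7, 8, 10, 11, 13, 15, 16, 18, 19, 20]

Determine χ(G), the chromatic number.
χ(G) = 4

Clique number ω(G) = 4 (lower bound: χ ≥ ω).
The clique on [2, 3, 10, 15] has size 4, forcing χ ≥ 4, and the coloring below uses 4 colors, so χ(G) = 4.
A valid 4-coloring: color 1: [11, 15, 16]; color 2: [3, 7, 19]; color 3: [2, 18, 20]; color 4: [8, 10, 13].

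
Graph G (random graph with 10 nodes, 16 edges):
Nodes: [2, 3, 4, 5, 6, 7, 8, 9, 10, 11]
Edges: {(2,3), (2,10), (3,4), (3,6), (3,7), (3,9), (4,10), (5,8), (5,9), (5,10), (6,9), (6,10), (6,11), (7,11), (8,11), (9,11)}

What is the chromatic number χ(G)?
Clique number ω(G) = 3 (lower bound: χ ≥ ω).
The clique on [3, 6, 9] has size 3, forcing χ ≥ 3, and the coloring below uses 3 colors, so χ(G) = 3.
A valid 3-coloring: color 1: [3, 10, 11]; color 2: [2, 4, 5, 6, 7]; color 3: [8, 9].

χ(G) = 3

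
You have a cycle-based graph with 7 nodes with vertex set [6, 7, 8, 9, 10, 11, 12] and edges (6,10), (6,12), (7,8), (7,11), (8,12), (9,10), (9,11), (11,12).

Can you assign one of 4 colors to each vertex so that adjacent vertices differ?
Yes, G is 4-colorable

A valid 4-coloring: color 1: [7, 10, 12]; color 2: [6, 8, 11]; color 3: [9].
(χ(G) = 3 ≤ 4.)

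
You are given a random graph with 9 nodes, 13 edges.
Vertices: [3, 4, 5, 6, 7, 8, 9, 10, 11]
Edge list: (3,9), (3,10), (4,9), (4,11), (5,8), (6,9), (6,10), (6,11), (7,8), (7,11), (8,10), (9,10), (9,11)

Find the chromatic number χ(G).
χ(G) = 3

Clique number ω(G) = 3 (lower bound: χ ≥ ω).
The clique on [3, 9, 10] has size 3, forcing χ ≥ 3, and the coloring below uses 3 colors, so χ(G) = 3.
A valid 3-coloring: color 1: [8, 9]; color 2: [5, 10, 11]; color 3: [3, 4, 6, 7].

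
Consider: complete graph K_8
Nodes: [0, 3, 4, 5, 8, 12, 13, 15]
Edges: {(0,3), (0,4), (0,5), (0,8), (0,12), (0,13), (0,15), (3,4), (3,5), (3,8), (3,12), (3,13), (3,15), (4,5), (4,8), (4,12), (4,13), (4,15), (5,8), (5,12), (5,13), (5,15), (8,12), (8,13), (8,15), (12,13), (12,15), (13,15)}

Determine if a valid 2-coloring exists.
The clique on vertices [0, 3, 4, 5, 8, 12, 13, 15] has size 8 > 2, so it alone needs 8 colors.

No, G is not 2-colorable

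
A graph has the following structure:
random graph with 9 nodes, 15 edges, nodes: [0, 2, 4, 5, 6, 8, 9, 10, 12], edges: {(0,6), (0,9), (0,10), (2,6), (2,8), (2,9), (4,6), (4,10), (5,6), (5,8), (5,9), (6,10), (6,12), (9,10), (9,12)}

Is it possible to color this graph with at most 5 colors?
A valid 5-coloring: color 1: [6, 8, 9]; color 2: [2, 5, 10, 12]; color 3: [0, 4].
(χ(G) = 3 ≤ 5.)

Yes, G is 5-colorable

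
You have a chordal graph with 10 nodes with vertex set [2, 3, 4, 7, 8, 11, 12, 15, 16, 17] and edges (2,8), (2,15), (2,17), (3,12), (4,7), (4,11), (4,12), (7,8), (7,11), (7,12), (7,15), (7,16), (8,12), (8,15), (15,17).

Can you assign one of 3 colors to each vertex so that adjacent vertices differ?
A valid 3-coloring: color 1: [2, 3, 7]; color 2: [4, 8, 16, 17]; color 3: [11, 12, 15].
(χ(G) = 3 ≤ 3.)

Yes, G is 3-colorable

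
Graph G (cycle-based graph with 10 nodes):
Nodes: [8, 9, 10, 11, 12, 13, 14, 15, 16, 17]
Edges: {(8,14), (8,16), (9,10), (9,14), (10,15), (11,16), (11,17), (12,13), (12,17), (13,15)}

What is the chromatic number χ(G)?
χ(G) = 2

Clique number ω(G) = 2 (lower bound: χ ≥ ω).
The graph is bipartite (no odd cycle), so 2 colors suffice: χ(G) = 2.
A valid 2-coloring: color 1: [8, 9, 11, 12, 15]; color 2: [10, 13, 14, 16, 17].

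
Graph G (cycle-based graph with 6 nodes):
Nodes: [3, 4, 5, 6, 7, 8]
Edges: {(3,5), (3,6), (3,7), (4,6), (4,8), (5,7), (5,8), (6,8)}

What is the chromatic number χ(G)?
χ(G) = 3

Clique number ω(G) = 3 (lower bound: χ ≥ ω).
The clique on [4, 6, 8] has size 3, forcing χ ≥ 3, and the coloring below uses 3 colors, so χ(G) = 3.
A valid 3-coloring: color 1: [5, 6]; color 2: [3, 8]; color 3: [4, 7].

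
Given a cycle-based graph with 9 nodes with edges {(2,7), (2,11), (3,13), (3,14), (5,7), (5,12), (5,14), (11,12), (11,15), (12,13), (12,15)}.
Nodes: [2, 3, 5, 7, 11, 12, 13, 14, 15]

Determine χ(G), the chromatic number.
Clique number ω(G) = 3 (lower bound: χ ≥ ω).
The clique on [11, 12, 15] has size 3, forcing χ ≥ 3, and the coloring below uses 3 colors, so χ(G) = 3.
A valid 3-coloring: color 1: [2, 12, 14]; color 2: [3, 5, 11]; color 3: [7, 13, 15].

χ(G) = 3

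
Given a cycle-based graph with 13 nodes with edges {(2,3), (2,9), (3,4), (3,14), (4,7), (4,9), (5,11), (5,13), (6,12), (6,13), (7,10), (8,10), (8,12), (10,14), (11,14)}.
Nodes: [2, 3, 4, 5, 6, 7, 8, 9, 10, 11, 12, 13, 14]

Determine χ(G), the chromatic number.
Clique number ω(G) = 2 (lower bound: χ ≥ ω).
Odd cycle [14, 10, 7, 4, 9, 2, 3] needs 3 colors (χ ≥ 3).
The coloring below uses 3 colors, so χ(G) = 3.
A valid 3-coloring: color 1: [3, 9, 10, 11, 12, 13]; color 2: [2, 4, 5, 6, 8, 14]; color 3: [7].

χ(G) = 3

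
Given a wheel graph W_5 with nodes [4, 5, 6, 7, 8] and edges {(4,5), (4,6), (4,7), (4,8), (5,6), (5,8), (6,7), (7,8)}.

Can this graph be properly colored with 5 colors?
Yes, G is 5-colorable

A valid 5-coloring: color 1: [4]; color 2: [6, 8]; color 3: [5, 7].
(χ(G) = 3 ≤ 5.)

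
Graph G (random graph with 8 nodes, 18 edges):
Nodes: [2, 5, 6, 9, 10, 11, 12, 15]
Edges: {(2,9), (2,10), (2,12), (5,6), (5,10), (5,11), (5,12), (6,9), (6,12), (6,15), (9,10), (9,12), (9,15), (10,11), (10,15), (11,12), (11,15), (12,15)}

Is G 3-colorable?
No, G is not 3-colorable

The clique on vertices [6, 9, 12, 15] has size 4 > 3, so it alone needs 4 colors.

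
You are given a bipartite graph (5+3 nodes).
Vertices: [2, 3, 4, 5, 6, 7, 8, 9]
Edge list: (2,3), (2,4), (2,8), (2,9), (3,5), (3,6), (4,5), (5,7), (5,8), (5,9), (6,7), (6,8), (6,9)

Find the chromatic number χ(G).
Clique number ω(G) = 2 (lower bound: χ ≥ ω).
The graph is bipartite (no odd cycle), so 2 colors suffice: χ(G) = 2.
A valid 2-coloring: color 1: [2, 5, 6]; color 2: [3, 4, 7, 8, 9].

χ(G) = 2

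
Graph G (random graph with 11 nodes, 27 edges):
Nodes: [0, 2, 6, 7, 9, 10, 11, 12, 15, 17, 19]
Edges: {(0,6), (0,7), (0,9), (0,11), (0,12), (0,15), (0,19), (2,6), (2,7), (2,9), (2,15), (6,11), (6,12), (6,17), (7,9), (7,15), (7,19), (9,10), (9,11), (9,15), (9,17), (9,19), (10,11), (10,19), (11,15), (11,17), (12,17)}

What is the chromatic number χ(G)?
Clique number ω(G) = 4 (lower bound: χ ≥ ω).
The clique on [0, 7, 9, 19] has size 4, forcing χ ≥ 4, and the coloring below uses 4 colors, so χ(G) = 4.
A valid 4-coloring: color 1: [6, 9]; color 2: [0, 2, 10, 17]; color 3: [7, 11, 12]; color 4: [15, 19].

χ(G) = 4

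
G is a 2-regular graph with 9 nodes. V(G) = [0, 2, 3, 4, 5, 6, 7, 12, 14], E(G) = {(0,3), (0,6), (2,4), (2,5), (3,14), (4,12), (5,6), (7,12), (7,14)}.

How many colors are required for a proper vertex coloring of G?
Clique number ω(G) = 2 (lower bound: χ ≥ ω).
Odd cycle [12, 7, 14, 3, 0, 6, 5, 2, 4] needs 3 colors (χ ≥ 3).
The coloring below uses 3 colors, so χ(G) = 3.
A valid 3-coloring: color 1: [0, 2, 12, 14]; color 2: [3, 4, 6, 7]; color 3: [5].

χ(G) = 3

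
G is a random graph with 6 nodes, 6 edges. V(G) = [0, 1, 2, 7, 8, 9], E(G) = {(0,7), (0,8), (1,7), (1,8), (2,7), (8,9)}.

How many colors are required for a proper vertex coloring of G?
Clique number ω(G) = 2 (lower bound: χ ≥ ω).
The graph is bipartite (no odd cycle), so 2 colors suffice: χ(G) = 2.
A valid 2-coloring: color 1: [7, 8]; color 2: [0, 1, 2, 9].

χ(G) = 2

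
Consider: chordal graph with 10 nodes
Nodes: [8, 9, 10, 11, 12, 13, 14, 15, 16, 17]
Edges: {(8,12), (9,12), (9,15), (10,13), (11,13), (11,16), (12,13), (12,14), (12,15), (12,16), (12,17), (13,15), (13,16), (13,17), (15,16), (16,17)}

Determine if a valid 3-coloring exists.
The clique on vertices [12, 13, 16, 17] has size 4 > 3, so it alone needs 4 colors.

No, G is not 3-colorable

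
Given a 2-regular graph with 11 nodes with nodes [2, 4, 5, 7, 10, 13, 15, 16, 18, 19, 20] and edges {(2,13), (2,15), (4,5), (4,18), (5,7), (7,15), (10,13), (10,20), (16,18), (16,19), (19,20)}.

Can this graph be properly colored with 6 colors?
A valid 6-coloring: color 1: [5, 13, 15, 18, 19]; color 2: [2, 4, 7, 10, 16]; color 3: [20].
(χ(G) = 3 ≤ 6.)

Yes, G is 6-colorable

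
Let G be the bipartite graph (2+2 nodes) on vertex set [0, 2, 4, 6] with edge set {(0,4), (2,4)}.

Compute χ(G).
χ(G) = 2

Clique number ω(G) = 2 (lower bound: χ ≥ ω).
The graph is bipartite (no odd cycle), so 2 colors suffice: χ(G) = 2.
A valid 2-coloring: color 1: [4, 6]; color 2: [0, 2].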